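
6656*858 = 5710848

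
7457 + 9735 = 17192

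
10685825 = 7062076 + 3623749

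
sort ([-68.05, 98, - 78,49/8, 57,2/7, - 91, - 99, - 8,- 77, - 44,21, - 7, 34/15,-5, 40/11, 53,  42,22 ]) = [ - 99,  -  91, - 78, - 77, - 68.05,- 44,  -  8, - 7, - 5,  2/7,  34/15, 40/11, 49/8,21,  22, 42,  53,57, 98 ]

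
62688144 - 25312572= 37375572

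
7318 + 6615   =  13933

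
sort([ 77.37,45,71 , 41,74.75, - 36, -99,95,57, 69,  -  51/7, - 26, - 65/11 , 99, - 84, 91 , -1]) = [ - 99, -84, - 36, - 26, - 51/7, - 65/11, - 1,41,45,57,69, 71, 74.75,77.37 , 91,95 , 99 ] 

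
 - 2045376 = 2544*( - 804)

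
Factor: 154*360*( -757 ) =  - 41968080 =- 2^4*3^2*5^1*7^1*11^1*757^1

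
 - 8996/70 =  - 129 + 17/35 = - 128.51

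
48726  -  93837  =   - 45111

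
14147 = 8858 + 5289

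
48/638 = 24/319 = 0.08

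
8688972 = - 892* ( - 9741) 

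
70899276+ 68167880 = 139067156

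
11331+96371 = 107702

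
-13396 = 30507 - 43903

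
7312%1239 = 1117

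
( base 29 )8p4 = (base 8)16441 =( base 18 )1505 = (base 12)4395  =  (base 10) 7457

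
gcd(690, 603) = 3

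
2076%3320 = 2076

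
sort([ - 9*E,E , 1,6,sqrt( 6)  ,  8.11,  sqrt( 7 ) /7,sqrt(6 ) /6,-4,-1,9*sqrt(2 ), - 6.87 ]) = [ - 9 * E, - 6.87, - 4, - 1,sqrt (7 ) /7, sqrt(6 )/6,1,sqrt ( 6),E,6, 8.11,9*sqrt( 2) ]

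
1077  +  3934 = 5011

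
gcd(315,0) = 315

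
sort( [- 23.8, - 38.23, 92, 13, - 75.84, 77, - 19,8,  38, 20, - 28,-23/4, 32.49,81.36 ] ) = [ - 75.84, - 38.23, - 28, - 23.8,-19, - 23/4, 8,13,20 , 32.49, 38,77,  81.36, 92] 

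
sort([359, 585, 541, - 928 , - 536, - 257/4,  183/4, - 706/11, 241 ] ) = [ - 928, - 536, - 257/4, - 706/11 , 183/4, 241, 359, 541,585] 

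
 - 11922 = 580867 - 592789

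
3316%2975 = 341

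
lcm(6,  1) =6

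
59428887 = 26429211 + 32999676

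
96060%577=278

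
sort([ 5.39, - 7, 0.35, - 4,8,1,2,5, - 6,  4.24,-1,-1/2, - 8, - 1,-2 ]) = [ - 8, - 7, - 6,- 4  , - 2, - 1, -1, - 1/2 , 0.35, 1, 2,  4.24, 5, 5.39, 8] 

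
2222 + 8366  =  10588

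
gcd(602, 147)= 7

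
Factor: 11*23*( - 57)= -14421 = - 3^1 *11^1 * 19^1*23^1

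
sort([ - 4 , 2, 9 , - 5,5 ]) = [ - 5, - 4 , 2,5,9] 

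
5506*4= 22024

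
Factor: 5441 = 5441^1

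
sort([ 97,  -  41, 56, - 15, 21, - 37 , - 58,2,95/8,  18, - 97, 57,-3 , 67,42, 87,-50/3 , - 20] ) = [ - 97, - 58, - 41, -37, - 20,  -  50/3, - 15 , - 3,2, 95/8,18,21, 42,56,57, 67, 87 , 97]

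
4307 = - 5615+9922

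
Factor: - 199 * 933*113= - 20980371 = - 3^1*113^1*199^1*311^1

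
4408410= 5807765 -1399355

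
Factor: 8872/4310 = 2^2*5^(-1)* 431^( - 1) *1109^1= 4436/2155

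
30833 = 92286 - 61453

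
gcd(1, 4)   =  1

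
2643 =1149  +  1494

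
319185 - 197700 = 121485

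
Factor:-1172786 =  - 2^1*61^1*9613^1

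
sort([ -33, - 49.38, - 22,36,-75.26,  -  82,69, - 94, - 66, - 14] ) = [ - 94, - 82,-75.26, - 66, - 49.38,-33,  -  22, -14, 36,69]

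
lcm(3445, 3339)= 217035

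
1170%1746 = 1170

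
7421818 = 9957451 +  - 2535633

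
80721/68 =1187 + 5/68 = 1187.07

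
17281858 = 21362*809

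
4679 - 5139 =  - 460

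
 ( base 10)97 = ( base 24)41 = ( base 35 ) 2r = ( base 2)1100001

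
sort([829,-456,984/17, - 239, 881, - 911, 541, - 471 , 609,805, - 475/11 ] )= [-911, - 471,-456, - 239,  -  475/11,984/17  ,  541,609, 805,829,881 ]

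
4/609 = 4/609 = 0.01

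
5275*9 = 47475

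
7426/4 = 3713/2 = 1856.50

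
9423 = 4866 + 4557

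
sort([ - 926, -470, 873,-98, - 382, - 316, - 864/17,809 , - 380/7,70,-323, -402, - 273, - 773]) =[ - 926, - 773, - 470,-402 ,-382, - 323, - 316, - 273, - 98, - 380/7, - 864/17, 70 , 809,  873] 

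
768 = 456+312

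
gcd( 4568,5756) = 4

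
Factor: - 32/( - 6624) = 1/207  =  3^ (  -  2)*23^( - 1 )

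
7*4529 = 31703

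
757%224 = 85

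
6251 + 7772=14023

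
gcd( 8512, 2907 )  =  19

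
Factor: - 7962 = - 2^1* 3^1*1327^1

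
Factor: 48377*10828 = 523826156 =2^2*7^1*2707^1 *6911^1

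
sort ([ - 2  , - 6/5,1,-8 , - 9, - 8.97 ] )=[  -  9, - 8.97, - 8, - 2, - 6/5, 1]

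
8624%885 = 659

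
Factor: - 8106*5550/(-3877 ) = 44988300/3877 = 2^2*3^2*5^2*7^1 * 37^1*193^1 * 3877^( - 1)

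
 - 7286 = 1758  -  9044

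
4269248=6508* 656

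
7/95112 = 7/95112 = 0.00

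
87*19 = 1653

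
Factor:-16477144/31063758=-2^2*3^(-1 )*11^(  -  1 )*107^1*19249^1 * 470663^(-1) = -8238572/15531879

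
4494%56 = 14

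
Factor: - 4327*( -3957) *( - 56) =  - 2^3*3^1*7^1 * 1319^1 * 4327^1 =- 958828584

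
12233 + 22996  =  35229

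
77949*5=389745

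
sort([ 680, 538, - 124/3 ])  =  [ - 124/3, 538,680 ]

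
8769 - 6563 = 2206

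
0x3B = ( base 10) 59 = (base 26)27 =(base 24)2B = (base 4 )323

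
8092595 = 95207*85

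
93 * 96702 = 8993286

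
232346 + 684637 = 916983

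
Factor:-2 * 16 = - 32 =- 2^5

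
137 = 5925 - 5788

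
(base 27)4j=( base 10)127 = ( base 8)177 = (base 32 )3v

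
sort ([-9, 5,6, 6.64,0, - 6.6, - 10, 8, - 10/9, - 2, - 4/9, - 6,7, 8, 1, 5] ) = [-10, - 9, - 6.6, - 6, - 2 , - 10/9 , - 4/9, 0,1, 5, 5,6, 6.64, 7, 8,8]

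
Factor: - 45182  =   - 2^1* 19^1*29^1*41^1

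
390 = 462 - 72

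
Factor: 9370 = 2^1 *5^1 * 937^1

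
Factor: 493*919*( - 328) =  - 148605976 = - 2^3 * 17^1*29^1*41^1*919^1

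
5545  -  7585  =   -2040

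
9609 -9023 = 586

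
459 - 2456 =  - 1997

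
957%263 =168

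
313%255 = 58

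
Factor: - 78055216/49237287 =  - 2^4*3^( - 1)*11^ ( - 1 )*17^( - 1) *107^1*127^1*359^1*87767^(  -  1)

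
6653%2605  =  1443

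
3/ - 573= - 1 + 190/191 = - 0.01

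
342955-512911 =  - 169956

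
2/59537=2/59537 = 0.00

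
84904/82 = 1035 + 17/41 = 1035.41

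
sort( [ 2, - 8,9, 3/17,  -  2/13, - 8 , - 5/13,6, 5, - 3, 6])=[-8 , - 8, - 3,-5/13, - 2/13, 3/17,2, 5,6,6,9]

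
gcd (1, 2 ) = 1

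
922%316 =290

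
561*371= 208131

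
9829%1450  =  1129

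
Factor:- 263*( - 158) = 2^1*79^1*263^1  =  41554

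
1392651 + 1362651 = 2755302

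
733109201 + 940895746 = 1674004947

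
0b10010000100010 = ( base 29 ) ass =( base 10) 9250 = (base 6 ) 110454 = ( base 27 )CIG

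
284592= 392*726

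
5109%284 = 281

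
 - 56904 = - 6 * 9484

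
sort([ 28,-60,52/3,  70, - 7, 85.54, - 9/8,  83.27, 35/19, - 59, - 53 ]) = [ - 60,-59, -53, - 7, - 9/8, 35/19,52/3, 28, 70,83.27, 85.54 ] 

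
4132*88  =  363616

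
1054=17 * 62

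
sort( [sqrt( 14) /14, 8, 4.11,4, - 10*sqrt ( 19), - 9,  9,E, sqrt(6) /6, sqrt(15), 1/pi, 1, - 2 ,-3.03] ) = [ - 10*sqrt (19), - 9, - 3.03, - 2,  sqrt( 14)/14, 1/pi, sqrt( 6) /6, 1,  E,sqrt( 15), 4,4.11, 8, 9]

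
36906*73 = 2694138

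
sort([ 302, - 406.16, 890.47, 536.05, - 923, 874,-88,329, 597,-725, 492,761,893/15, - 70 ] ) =[ - 923, - 725, - 406.16 , - 88, - 70,893/15,302 , 329,492,536.05,597, 761, 874 , 890.47]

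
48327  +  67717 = 116044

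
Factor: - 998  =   - 2^1*499^1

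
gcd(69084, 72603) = 9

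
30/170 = 3/17 = 0.18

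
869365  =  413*2105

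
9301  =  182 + 9119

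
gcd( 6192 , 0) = 6192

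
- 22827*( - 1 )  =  22827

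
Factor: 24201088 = 2^7 * 43^1*4397^1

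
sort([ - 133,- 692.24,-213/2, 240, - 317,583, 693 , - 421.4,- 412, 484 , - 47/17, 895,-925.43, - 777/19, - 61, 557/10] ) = [ - 925.43, - 692.24, - 421.4,  -  412, - 317, - 133,  -  213/2,  -  61, - 777/19, - 47/17, 557/10,240,484, 583,693, 895]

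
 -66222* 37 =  - 2450214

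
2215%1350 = 865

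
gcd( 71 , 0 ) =71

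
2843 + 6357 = 9200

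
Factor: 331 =331^1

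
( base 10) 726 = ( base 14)39c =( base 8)1326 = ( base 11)600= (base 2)1011010110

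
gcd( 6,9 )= 3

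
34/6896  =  17/3448 =0.00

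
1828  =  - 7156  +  8984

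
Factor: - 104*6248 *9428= - 6126238976=- 2^8*11^1*13^1*71^1*2357^1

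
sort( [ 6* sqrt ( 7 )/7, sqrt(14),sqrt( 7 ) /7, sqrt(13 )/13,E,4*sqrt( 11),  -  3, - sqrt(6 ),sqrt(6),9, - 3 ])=[ - 3, - 3,  -  sqrt( 6 ),sqrt(13 )/13,sqrt (7)/7,6*sqrt( 7)/7,sqrt(6),E,sqrt( 14),  9,  4*sqrt ( 11 ) ]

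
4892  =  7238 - 2346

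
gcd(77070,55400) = 10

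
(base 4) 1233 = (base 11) a1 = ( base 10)111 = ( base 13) 87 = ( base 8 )157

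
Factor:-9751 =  - 7^2*199^1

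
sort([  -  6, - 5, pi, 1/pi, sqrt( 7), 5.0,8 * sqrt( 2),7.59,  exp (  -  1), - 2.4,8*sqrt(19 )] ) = [ - 6,-5,-2.4, 1/pi, exp( - 1 ),sqrt ( 7), pi, 5.0 , 7.59,8*sqrt ( 2),8*sqrt ( 19 )]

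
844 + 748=1592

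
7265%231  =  104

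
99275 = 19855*5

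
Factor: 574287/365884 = 2^( - 2)*3^1*7^1*29^1*97^ (-1)=   609/388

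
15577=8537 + 7040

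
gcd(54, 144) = 18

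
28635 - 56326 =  - 27691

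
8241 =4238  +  4003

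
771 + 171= 942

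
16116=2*8058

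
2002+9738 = 11740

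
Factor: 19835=5^1 * 3967^1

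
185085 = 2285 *81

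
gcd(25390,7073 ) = 1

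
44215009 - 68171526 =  - 23956517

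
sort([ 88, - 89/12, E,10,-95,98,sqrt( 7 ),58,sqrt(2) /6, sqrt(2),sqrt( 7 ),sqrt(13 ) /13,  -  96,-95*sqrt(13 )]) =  [ - 95*sqrt(13), - 96, - 95, - 89/12,sqrt( 2)/6,sqrt(13)/13 , sqrt ( 2),  sqrt(7),sqrt(7),E,10,58,88, 98] 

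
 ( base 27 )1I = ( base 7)63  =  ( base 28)1H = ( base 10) 45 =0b101101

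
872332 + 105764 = 978096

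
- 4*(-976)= 3904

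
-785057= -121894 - 663163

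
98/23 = 4+6/23 = 4.26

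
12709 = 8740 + 3969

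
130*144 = 18720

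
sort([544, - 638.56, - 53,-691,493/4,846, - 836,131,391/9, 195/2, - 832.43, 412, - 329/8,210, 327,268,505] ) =[ - 836, - 832.43,-691, - 638.56, - 53 , - 329/8,391/9, 195/2,493/4,131, 210,268,327, 412,505,544,846 ] 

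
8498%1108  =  742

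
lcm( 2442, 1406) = 46398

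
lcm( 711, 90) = 7110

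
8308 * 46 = 382168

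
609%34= 31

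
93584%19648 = 14992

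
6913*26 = 179738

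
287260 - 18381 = 268879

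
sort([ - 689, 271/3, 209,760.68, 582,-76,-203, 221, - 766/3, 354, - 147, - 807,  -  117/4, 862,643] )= [ - 807, - 689,  -  766/3, - 203,- 147, - 76 ,-117/4  ,  271/3,209, 221, 354, 582, 643, 760.68,862 ]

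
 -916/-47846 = 458/23923= 0.02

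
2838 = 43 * 66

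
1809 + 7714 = 9523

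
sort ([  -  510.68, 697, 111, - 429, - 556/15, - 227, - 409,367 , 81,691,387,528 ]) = [ - 510.68, - 429, - 409,- 227,  -  556/15 , 81 , 111,367,387,528,691, 697] 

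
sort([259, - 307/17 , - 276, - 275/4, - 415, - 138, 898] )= [  -  415, - 276,  -  138, - 275/4, - 307/17,259,898 ]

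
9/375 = 3/125 = 0.02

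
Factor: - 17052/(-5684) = 3^1 = 3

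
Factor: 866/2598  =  3^(- 1) = 1/3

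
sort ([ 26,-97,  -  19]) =[ - 97,-19,  26]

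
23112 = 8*2889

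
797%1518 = 797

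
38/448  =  19/224=0.08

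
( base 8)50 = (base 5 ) 130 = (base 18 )24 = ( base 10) 40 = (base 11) 37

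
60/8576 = 15/2144 =0.01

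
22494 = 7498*3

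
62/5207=62/5207  =  0.01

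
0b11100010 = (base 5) 1401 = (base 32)72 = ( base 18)ca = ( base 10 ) 226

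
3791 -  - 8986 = 12777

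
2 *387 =774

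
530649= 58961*9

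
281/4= 281/4 = 70.25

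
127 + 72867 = 72994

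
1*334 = 334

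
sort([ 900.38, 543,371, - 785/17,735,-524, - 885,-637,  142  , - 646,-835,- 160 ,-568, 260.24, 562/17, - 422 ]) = [ - 885,- 835, - 646,-637,- 568, - 524,-422, - 160, - 785/17,562/17,142,260.24  ,  371,543, 735,900.38 ] 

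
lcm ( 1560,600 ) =7800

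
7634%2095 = 1349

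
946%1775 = 946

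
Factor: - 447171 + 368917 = -2^1*11^1*3557^1  =  - 78254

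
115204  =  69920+45284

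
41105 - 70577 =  - 29472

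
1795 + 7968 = 9763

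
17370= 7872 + 9498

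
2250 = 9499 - 7249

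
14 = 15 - 1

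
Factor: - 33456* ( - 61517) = 2^4*3^1*17^1*41^1*227^1*271^1 = 2058112752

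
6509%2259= 1991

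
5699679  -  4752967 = 946712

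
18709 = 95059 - 76350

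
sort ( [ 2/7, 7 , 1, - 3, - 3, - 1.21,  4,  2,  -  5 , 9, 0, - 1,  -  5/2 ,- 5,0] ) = [ - 5,- 5, - 3, - 3, - 5/2 ,-1.21, - 1,0, 0, 2/7 , 1, 2,4,  7,9 ] 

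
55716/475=117 + 141/475 = 117.30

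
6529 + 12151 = 18680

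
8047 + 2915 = 10962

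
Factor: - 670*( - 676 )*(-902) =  - 408533840= - 2^4*5^1 *11^1*13^2*41^1* 67^1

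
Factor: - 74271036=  - 2^2*3^1*7^1 * 139^1*6361^1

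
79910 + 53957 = 133867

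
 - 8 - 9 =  - 17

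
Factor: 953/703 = 19^( - 1)*37^( - 1) * 953^1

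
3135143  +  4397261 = 7532404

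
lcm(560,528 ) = 18480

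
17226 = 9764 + 7462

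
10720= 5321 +5399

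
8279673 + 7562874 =15842547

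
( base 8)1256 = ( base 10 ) 686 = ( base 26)10a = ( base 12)492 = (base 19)1h2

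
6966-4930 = 2036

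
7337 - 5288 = 2049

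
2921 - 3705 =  - 784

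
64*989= 63296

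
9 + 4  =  13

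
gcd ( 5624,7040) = 8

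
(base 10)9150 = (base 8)21676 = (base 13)421b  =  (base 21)KFF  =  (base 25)eg0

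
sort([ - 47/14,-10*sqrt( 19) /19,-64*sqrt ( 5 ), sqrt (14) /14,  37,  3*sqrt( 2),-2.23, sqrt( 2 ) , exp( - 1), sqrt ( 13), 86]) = [ - 64 * sqrt( 5),-47/14, - 10*sqrt( 19 )/19, - 2.23,sqrt( 14)/14,  exp( - 1),sqrt( 2), sqrt(13),  3*sqrt( 2),37,86] 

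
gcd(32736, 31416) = 264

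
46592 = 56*832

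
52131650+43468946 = 95600596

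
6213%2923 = 367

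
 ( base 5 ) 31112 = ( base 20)51C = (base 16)7F0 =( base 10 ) 2032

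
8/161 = 8/161 = 0.05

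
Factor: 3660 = 2^2 * 3^1*5^1 * 61^1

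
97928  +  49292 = 147220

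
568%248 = 72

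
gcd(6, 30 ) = 6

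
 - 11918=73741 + -85659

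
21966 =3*7322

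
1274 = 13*98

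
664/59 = 664/59 = 11.25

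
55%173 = 55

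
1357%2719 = 1357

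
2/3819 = 2/3819 = 0.00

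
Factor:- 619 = -619^1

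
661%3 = 1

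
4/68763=4/68763 = 0.00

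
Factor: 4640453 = 61^1*127^1 * 599^1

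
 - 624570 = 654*( - 955)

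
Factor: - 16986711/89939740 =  - 2^ (  -  2)*3^1*5^( - 1)*7^1*11^( - 1 )*67^1*12073^1* 408817^( - 1)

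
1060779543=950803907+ 109975636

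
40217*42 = 1689114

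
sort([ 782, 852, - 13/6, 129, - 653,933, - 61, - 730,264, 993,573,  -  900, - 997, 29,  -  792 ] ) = [ - 997 , - 900, - 792,-730, - 653,- 61, - 13/6 , 29,129,264, 573,782,852,933, 993 ]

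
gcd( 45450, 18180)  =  9090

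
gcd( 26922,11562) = 6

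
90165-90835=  - 670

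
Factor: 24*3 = 72 = 2^3*3^2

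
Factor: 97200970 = 2^1*5^1*9720097^1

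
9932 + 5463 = 15395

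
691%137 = 6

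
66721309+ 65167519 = 131888828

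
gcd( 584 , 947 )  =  1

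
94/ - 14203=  - 1  +  14109/14203= - 0.01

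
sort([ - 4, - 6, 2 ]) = [  -  6, - 4,2 ] 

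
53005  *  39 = 2067195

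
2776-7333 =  - 4557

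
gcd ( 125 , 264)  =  1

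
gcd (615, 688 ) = 1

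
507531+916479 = 1424010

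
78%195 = 78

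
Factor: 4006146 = 2^1*3^1*667691^1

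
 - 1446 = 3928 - 5374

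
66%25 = 16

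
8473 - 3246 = 5227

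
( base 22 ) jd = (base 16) 1af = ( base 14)22b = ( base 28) FB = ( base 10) 431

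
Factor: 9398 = 2^1*37^1*127^1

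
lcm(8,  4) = 8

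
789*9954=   7853706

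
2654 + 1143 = 3797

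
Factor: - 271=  - 271^1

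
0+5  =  5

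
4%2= 0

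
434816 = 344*1264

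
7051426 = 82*85993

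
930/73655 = 186/14731 = 0.01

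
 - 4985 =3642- 8627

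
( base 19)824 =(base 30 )37K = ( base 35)2dp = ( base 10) 2930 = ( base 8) 5562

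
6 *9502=57012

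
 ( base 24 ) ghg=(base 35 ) 7uf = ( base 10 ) 9640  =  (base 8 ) 22650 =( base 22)jk4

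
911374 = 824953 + 86421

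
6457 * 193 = 1246201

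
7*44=308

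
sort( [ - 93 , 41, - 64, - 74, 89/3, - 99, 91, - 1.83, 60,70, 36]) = [- 99,  -  93, - 74, - 64, - 1.83, 89/3,36, 41 , 60, 70, 91] 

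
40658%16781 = 7096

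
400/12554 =200/6277 = 0.03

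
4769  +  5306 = 10075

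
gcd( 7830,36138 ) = 6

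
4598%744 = 134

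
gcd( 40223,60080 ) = 1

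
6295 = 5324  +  971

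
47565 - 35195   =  12370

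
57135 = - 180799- -237934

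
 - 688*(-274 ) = 188512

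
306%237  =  69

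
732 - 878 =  - 146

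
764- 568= 196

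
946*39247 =37127662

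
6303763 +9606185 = 15909948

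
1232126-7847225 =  - 6615099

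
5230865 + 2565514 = 7796379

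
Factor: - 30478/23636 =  - 49/38 =-  2^(  -  1) * 7^2*19^( - 1 ) 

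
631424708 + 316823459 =948248167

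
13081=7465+5616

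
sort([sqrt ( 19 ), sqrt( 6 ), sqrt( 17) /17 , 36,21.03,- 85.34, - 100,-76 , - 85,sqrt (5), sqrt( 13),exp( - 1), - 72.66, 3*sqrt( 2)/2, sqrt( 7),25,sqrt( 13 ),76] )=[ - 100  , - 85.34, - 85, - 76, - 72.66, sqrt( 17 )/17,exp(-1), 3*sqrt (2)/2, sqrt(5 ),sqrt(  6),sqrt( 7 ), sqrt( 13),sqrt(13), sqrt( 19),  21.03,25, 36, 76 ] 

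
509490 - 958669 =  - 449179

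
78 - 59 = 19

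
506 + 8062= 8568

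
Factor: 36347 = 19^1*1913^1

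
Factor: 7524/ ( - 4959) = - 44/29 = - 2^2*11^1*29^(- 1 ) 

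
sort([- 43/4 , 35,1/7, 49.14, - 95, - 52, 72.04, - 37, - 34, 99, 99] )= [ - 95, - 52, - 37,-34, - 43/4,1/7,  35, 49.14,72.04,99,  99]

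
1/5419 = 1/5419 = 0.00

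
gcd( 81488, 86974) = 2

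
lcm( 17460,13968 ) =69840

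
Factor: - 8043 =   -  3^1*7^1 * 383^1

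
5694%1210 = 854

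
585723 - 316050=269673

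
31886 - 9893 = 21993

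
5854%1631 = 961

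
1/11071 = 1/11071 = 0.00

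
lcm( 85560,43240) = 4021320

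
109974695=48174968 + 61799727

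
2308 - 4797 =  - 2489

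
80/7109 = 80/7109  =  0.01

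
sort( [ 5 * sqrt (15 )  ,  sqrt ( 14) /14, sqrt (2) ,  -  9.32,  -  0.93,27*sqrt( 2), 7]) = [ - 9.32, - 0.93 , sqrt(14 ) /14,  sqrt( 2),7, 5*sqrt ( 15 ),27*sqrt( 2)] 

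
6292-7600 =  - 1308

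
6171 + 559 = 6730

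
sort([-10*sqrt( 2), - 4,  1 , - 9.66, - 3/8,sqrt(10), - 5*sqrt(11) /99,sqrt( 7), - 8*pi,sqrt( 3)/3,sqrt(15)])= [ - 8*pi,-10 *sqrt( 2), - 9.66, - 4, - 3/8,- 5*sqrt( 11 )/99 , sqrt(3 )/3,1,sqrt(7),  sqrt( 10 ) , sqrt(15) ] 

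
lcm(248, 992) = 992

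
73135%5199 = 349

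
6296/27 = 6296/27 = 233.19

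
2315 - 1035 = 1280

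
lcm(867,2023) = 6069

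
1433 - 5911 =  - 4478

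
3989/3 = 3989/3=1329.67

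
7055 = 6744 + 311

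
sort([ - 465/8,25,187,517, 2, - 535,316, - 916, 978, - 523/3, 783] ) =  [ -916, - 535, - 523/3, - 465/8, 2 , 25,  187, 316, 517 , 783 , 978] 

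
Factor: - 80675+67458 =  - 13217 = - 13217^1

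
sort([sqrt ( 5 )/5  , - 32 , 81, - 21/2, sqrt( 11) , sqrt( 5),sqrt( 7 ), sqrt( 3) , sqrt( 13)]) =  [ - 32,- 21/2, sqrt( 5 ) /5,sqrt( 3),sqrt (5), sqrt(7 ), sqrt( 11), sqrt( 13),81] 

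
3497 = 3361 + 136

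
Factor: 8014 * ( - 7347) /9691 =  - 58878858/9691 = - 2^1*3^1*11^( - 1)*31^1*79^1*881^( - 1 )*4007^1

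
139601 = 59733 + 79868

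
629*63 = 39627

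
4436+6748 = 11184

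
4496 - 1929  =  2567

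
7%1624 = 7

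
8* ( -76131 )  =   - 609048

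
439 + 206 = 645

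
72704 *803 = 58381312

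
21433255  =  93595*229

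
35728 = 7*5104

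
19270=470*41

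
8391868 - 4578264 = 3813604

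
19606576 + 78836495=98443071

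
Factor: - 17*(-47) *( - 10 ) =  - 7990 = -  2^1*5^1*17^1 * 47^1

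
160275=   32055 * 5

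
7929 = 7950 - 21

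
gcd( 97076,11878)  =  2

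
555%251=53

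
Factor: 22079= 22079^1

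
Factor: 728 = 2^3*7^1*13^1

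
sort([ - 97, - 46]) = [ - 97, - 46 ] 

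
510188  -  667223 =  - 157035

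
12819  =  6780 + 6039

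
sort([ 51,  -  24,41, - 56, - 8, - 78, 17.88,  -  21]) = [-78,-56,-24, - 21,-8, 17.88,41,51]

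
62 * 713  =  44206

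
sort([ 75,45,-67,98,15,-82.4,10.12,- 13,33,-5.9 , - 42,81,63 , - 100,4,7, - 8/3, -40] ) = [-100 ,  -  82.4,-67 ,-42, - 40,-13  , -5.9,-8/3,4,7,10.12,15,33,45, 63, 75,81,98]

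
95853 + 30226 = 126079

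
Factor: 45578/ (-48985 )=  - 2^1*  5^( - 1)*13^1*97^( - 1)*101^( - 1) * 1753^1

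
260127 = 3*86709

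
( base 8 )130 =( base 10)88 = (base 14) 64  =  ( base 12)74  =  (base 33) 2m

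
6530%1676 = 1502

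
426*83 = 35358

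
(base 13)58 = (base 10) 73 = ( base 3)2201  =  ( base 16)49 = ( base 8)111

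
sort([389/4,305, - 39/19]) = [ - 39/19, 389/4, 305 ]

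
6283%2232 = 1819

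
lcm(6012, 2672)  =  24048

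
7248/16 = 453=453.00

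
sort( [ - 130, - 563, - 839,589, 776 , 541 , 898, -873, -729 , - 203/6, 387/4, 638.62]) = [ - 873, - 839,- 729,-563, - 130, - 203/6, 387/4,541, 589,638.62 , 776,898]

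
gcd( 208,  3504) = 16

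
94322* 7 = 660254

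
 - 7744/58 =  - 134 + 14/29 = - 133.52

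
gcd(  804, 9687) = 3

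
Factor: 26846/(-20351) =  - 2^1 *31^1 *47^( - 1 ) =-  62/47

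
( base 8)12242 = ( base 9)7218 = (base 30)5Q2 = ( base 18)g58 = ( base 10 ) 5282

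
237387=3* 79129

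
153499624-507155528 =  - 353655904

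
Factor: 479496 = 2^3*3^1 * 19979^1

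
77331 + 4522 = 81853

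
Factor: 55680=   2^7 * 3^1*5^1*29^1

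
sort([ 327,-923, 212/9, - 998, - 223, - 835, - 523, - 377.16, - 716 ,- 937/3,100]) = [-998, - 923, - 835, - 716, - 523, - 377.16, - 937/3,-223,212/9, 100,  327 ]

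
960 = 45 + 915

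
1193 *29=34597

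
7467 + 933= 8400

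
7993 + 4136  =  12129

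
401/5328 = 401/5328 = 0.08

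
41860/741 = 56 + 28/57 =56.49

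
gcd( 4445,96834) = 1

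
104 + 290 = 394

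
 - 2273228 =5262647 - 7535875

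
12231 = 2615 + 9616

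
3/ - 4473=- 1+1490/1491 = - 0.00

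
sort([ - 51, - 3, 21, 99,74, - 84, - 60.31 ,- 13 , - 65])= [ - 84, - 65, - 60.31, -51, - 13,- 3, 21, 74,  99]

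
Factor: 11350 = 2^1*5^2*227^1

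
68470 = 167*410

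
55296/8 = 6912=6912.00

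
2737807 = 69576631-66838824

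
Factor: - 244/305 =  - 4/5  =  - 2^2*5^ ( - 1 ) 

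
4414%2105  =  204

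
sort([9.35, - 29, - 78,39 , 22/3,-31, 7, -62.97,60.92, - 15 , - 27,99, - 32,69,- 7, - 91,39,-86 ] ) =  [ - 91,- 86, - 78, - 62.97, - 32, - 31, - 29 , - 27, - 15, - 7,  7,22/3,9.35,39,39, 60.92,69,  99 ]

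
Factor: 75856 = 2^4*11^1 * 431^1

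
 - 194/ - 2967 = 194/2967= 0.07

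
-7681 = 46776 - 54457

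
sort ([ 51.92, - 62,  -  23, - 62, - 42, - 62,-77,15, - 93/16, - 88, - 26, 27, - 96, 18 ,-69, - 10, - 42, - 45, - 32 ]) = [ - 96, -88,-77, - 69,  -  62, - 62, - 62 , - 45, - 42,  -  42, - 32, - 26, - 23,  -  10, - 93/16,15, 18, 27, 51.92 ]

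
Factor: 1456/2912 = 2^(-1)=1/2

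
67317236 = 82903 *812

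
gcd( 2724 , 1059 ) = 3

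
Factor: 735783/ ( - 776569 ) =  - 3^1 * 245261^1*776569^( - 1)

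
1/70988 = 1/70988 = 0.00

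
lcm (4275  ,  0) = 0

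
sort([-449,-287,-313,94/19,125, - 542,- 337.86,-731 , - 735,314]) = [ - 735,-731,-542 ,-449,-337.86,- 313,-287, 94/19, 125,314]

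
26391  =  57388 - 30997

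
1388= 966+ 422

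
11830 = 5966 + 5864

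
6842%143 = 121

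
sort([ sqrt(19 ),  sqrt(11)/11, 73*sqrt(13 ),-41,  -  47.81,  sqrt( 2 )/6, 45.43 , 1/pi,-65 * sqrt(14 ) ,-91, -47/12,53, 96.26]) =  [-65 * sqrt ( 14) ,  -  91,-47.81, - 41, - 47/12  ,  sqrt(2 ) /6,sqrt( 11) /11,1/pi, sqrt( 19), 45.43, 53, 96.26, 73  *sqrt(13)]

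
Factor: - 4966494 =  - 2^1*3^1*13^1*41^1*1553^1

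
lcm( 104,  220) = 5720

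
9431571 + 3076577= 12508148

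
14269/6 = 14269/6 = 2378.17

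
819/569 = 819/569 = 1.44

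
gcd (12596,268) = 268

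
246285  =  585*421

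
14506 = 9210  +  5296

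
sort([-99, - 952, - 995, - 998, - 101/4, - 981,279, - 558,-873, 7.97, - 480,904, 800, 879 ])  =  [ - 998, - 995, -981 ,-952,  -  873, - 558, - 480, - 99, - 101/4, 7.97,  279,800,879, 904] 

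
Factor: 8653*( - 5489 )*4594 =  - 2^1*11^1*17^1*499^1*509^1*2297^1 = - 218198080298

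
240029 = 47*5107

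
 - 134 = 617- 751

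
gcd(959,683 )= 1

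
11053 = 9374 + 1679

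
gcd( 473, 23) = 1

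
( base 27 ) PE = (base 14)373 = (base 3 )221112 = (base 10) 689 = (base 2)1010110001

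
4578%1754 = 1070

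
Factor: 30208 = 2^9*59^1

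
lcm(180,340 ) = 3060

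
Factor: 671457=3^1*41^1*53^1*103^1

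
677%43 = 32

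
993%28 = 13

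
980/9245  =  196/1849 = 0.11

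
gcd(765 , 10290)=15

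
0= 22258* 0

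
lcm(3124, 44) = 3124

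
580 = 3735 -3155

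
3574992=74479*48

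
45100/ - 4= -11275/1 = - 11275.00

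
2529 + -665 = 1864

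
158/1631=158/1631 = 0.10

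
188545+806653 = 995198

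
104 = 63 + 41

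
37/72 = 37/72 = 0.51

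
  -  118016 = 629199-747215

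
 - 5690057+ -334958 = - 6025015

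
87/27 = 29/9 = 3.22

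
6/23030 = 3/11515 = 0.00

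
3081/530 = 3081/530 = 5.81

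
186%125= 61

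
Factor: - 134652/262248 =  - 229/446 = - 2^( - 1) * 223^( - 1 )*229^1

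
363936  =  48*7582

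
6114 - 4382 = 1732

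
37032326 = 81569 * 454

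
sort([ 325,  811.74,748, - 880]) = [ - 880,325,748,811.74]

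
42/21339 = 14/7113=0.00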